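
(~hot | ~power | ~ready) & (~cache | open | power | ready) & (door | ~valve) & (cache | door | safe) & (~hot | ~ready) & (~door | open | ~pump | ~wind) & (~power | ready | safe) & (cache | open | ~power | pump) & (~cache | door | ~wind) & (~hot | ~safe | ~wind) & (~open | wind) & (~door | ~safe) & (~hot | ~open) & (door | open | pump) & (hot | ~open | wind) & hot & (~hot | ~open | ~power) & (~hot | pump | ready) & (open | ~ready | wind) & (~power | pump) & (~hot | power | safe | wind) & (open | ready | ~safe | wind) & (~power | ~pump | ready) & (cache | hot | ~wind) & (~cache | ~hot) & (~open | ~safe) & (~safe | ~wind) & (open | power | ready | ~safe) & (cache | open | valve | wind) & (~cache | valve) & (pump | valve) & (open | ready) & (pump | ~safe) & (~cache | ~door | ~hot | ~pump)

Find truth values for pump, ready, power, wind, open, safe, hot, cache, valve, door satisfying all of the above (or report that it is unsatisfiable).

Case hot = True:
  (~hot | ~ready) forces ready = False.
  (~hot | ~open) forces open = False.
  Clause (open | ready) is falsified — contradiction.
Case hot = False:
  Clause (hot) is falsified — contradiction.
Both cases fail, so the formula is unsatisfiable.

Unsatisfiable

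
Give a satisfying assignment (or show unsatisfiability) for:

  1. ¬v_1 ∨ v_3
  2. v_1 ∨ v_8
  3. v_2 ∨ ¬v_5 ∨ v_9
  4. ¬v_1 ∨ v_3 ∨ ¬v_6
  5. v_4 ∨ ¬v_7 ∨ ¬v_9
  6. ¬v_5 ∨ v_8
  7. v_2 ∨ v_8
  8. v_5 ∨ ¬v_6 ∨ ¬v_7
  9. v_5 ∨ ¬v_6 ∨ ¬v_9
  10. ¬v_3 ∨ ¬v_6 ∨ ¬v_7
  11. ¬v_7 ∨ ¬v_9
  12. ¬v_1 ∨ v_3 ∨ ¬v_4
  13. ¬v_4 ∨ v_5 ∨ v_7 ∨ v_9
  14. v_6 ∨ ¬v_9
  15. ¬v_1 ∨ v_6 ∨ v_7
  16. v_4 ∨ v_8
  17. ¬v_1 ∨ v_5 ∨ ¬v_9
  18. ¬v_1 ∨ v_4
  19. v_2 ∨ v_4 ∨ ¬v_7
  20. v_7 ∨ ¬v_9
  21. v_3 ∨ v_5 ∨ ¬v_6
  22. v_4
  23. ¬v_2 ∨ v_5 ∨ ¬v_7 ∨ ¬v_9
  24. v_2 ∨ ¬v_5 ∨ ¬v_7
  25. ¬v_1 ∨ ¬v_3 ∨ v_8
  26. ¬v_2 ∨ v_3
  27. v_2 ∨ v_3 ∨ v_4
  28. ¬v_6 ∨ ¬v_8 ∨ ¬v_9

Unit clause (v_4) forces v_4 = True.
Set v_1 = False.
  then (v_1 ∨ v_8) forces v_8 = True.
Set v_2 = True.
  then (¬v_2 ∨ v_3) forces v_3 = True.
Set v_5 = True.
Set v_6 = False.
  then (v_6 ∨ ¬v_9) forces v_9 = False.
Set v_7 = False.
All clauses satisfied.

v_1=F, v_2=T, v_3=T, v_4=T, v_5=T, v_6=F, v_7=F, v_8=T, v_9=F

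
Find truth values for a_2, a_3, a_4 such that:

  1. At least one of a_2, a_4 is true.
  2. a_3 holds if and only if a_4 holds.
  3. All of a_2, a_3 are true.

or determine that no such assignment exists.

a_2 = True; a_3 = True; a_4 = True

  (1) {a_2, a_4}: 2 true — at least one ✓
  (2) a_3=T, a_4=T — same ✓
  (3) {a_2, a_3}: all 2 true ✓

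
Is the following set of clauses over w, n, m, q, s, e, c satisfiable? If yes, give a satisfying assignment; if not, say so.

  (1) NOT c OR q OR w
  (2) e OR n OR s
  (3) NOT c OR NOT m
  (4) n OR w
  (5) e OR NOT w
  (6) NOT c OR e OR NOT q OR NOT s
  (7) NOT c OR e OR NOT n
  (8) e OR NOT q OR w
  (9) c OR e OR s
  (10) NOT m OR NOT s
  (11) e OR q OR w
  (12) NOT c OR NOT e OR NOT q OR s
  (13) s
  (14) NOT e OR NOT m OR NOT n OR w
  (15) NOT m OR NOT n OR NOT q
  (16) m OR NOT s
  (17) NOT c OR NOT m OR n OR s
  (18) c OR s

Case s = True:
  (NOT m OR NOT s) forces m = False.
  Clause (m OR NOT s) is falsified — contradiction.
Case s = False:
  Clause (s) is falsified — contradiction.
Both cases fail, so the formula is unsatisfiable.

UNSATISFIABLE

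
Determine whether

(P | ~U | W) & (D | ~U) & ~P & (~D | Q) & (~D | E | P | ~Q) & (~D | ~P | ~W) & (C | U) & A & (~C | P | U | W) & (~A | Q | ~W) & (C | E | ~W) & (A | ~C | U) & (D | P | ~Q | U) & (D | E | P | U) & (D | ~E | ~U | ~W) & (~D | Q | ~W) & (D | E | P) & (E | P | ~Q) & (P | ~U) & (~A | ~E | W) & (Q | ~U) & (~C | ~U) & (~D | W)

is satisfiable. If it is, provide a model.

Unit clause (~P) forces P = False.
Unit clause (A) forces A = True.
In (P | ~U) only ~U is left, so U = False.
In (C | U) only C is left, so C = True.
In (~C | P | U | W) only W is left, so W = True.
In (~A | Q | ~W) only Q is left, so Q = True.
In (D | P | ~Q | U) only D is left, so D = True.
In (E | P | ~Q) only E is left, so E = True.
All clauses satisfied.

W = True, C = True, E = True, D = True, Q = True, A = True, U = False, P = False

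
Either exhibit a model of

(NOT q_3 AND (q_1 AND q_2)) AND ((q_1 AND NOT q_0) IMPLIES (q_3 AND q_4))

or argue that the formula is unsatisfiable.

q_0 = True; q_1 = True; q_2 = True; q_3 = False; q_4 = True

  NOT q_3 AND (q_1 AND q_2) = True
    NOT q_3 = True
    q_1 AND q_2 = True
  (q_1 AND NOT q_0) IMPLIES (q_3 AND q_4) = True
    q_1 AND NOT q_0 = False
      NOT q_0 = False
    q_3 AND q_4 = False
Both conjuncts True, so the formula holds.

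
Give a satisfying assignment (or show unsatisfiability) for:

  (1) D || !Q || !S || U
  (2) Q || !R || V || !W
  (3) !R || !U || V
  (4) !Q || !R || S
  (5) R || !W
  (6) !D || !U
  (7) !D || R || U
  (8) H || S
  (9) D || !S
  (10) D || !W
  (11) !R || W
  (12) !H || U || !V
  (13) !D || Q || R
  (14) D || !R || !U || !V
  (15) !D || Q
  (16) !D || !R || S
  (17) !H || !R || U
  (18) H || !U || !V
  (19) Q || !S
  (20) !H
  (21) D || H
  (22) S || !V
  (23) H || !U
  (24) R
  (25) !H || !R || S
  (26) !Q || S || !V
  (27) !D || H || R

U: False, W: True, V: True, R: True, Q: True, H: False, S: True, D: True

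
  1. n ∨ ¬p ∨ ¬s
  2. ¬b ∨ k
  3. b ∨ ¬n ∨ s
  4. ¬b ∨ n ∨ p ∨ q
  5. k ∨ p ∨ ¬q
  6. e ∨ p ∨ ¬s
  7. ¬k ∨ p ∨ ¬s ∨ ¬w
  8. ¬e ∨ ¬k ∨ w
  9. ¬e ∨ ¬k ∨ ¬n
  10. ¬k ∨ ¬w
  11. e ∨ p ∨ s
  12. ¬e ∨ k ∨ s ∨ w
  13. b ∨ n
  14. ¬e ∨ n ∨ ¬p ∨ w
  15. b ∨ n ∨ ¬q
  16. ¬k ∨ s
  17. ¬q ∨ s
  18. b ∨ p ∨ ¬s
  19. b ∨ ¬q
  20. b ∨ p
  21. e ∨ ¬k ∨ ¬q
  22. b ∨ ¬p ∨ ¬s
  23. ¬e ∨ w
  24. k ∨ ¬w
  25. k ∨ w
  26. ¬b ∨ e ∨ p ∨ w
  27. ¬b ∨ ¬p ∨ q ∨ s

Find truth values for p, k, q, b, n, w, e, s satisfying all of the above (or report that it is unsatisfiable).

p = True, k = True, q = False, b = True, n = True, w = False, e = False, s = True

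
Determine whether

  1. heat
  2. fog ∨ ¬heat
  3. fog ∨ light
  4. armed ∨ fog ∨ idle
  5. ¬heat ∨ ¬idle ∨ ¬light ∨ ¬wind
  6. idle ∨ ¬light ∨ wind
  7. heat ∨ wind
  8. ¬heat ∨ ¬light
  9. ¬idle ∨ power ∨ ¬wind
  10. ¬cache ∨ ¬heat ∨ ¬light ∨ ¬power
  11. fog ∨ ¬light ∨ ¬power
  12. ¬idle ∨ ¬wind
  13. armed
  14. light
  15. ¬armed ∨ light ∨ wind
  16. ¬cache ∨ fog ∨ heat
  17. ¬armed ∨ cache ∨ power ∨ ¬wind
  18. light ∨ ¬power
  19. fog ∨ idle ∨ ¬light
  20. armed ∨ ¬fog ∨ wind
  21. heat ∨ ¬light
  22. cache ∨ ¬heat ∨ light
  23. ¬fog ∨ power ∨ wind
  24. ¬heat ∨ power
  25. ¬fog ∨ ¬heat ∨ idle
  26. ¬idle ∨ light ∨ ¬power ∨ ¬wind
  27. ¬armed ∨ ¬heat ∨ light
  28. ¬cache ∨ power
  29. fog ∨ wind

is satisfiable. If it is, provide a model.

The formula is unsatisfiable.

Case light = True:
  (heat) forces heat = True.
  Clause (¬heat ∨ ¬light) is falsified — contradiction.
Case light = False:
  Clause (light) is falsified — contradiction.
Both cases fail, so the formula is unsatisfiable.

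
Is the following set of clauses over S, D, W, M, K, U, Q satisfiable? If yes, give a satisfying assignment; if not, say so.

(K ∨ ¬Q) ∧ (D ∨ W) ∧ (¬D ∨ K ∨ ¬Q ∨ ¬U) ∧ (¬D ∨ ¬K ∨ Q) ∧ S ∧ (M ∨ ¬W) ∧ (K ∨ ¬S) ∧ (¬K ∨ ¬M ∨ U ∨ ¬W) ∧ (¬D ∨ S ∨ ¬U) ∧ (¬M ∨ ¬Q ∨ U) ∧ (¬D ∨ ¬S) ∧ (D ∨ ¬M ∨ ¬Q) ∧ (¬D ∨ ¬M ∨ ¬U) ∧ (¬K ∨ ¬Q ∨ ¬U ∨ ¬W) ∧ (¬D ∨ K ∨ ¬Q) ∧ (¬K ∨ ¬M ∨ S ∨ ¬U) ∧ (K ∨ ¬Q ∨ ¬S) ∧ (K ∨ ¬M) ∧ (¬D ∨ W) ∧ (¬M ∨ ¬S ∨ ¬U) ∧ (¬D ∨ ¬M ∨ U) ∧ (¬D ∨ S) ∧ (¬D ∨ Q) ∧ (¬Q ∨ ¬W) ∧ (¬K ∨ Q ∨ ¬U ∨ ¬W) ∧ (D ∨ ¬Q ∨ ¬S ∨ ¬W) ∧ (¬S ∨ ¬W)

Case W = True:
  (S) forces S = True.
  Clause (¬S ∨ ¬W) is falsified — contradiction.
Case W = False:
  (D ∨ W) forces D = True.
  Clause (¬D ∨ W) is falsified — contradiction.
Both cases fail, so the formula is unsatisfiable.

Unsatisfiable — no assignment works.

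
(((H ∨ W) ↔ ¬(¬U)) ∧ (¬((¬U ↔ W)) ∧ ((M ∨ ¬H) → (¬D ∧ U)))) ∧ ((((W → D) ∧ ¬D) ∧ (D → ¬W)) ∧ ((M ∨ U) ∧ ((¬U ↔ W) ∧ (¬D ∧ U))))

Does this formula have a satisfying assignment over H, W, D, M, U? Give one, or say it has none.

The formula is unsatisfiable.

Case U = True: the formula simplifies to ((H ∨ W) ∧ (¬(¬W) ∧ ((M ∨ ¬H) → ¬D))) ∧ ((((W → D) ∧ ¬D) ∧ (D → ¬W)) ∧ (¬W ∧ ¬D)).
  W = True: the conjunct ¬W is False.
  W = False: the conjunct ¬(¬W) becomes ¬(¬False) = False.
Case U = False: the conjunct U is False.
Both cases fail — unsatisfiable.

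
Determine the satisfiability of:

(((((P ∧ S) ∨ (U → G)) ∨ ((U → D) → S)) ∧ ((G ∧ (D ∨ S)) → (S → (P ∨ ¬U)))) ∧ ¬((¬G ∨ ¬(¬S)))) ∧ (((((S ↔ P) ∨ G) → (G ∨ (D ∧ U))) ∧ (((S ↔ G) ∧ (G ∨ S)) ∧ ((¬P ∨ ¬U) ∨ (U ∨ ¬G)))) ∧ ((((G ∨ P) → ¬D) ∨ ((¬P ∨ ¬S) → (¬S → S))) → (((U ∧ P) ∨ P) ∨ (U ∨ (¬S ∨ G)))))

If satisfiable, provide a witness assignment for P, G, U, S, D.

No satisfying assignment exists.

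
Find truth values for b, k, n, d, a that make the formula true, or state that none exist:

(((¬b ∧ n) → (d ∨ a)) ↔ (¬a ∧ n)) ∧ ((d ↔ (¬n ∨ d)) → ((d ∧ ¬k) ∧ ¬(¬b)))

b = True, k = False, n = True, d = True, a = False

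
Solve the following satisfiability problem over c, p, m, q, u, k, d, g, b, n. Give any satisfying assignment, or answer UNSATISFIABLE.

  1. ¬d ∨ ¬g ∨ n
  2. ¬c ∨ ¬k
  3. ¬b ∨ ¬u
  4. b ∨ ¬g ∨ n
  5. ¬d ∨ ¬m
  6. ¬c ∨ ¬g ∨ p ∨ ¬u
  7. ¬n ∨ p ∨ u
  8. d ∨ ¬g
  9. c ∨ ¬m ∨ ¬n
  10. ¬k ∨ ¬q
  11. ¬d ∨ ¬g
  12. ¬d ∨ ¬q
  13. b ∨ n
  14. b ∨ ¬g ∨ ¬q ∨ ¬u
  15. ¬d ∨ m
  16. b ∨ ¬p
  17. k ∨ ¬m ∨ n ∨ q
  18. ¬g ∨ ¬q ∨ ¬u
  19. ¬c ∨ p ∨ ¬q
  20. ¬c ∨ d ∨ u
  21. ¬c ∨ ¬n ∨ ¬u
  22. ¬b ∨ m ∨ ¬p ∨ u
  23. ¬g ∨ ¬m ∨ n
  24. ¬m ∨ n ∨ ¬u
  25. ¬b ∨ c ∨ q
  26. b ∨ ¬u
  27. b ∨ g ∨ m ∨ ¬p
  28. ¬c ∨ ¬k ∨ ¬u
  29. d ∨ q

Set c = False.
Set p = False.
Set m = True.
  then (¬d ∨ ¬m) forces d = False.
  then (d ∨ ¬g) forces g = False.
  then (c ∨ ¬m ∨ ¬n) forces n = False.
  then (b ∨ n) forces b = True.
  then (¬m ∨ n ∨ ¬u) forces u = False.
  then (¬b ∨ c ∨ q) forces q = True.
  then (¬k ∨ ¬q) forces k = False.
All clauses satisfied.

c=F; p=F; m=T; q=T; u=F; k=F; d=F; g=F; b=T; n=F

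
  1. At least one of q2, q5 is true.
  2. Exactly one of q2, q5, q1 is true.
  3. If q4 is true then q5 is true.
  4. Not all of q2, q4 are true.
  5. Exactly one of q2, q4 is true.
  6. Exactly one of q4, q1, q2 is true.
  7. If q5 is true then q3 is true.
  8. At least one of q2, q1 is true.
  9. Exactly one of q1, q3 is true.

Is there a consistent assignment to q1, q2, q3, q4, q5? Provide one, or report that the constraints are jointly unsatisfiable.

q1 = False, q2 = True, q3 = True, q4 = False, q5 = False

  (1) {q2, q5}: 1 true — at least one ✓
  (2) {q2, q5, q1}: 1 true — exactly one ✓
  (3) q4=F ⇒ q5: vacuous ✓
  (4) {q2, q4}: 1/2 true — not all ✓
  (5) {q2, q4}: 1 true — exactly one ✓
  (6) {q4, q1, q2}: 1 true — exactly one ✓
  (7) q5=F ⇒ q3: vacuous ✓
  (8) {q2, q1}: 1 true — at least one ✓
  (9) {q1, q3}: 1 true — exactly one ✓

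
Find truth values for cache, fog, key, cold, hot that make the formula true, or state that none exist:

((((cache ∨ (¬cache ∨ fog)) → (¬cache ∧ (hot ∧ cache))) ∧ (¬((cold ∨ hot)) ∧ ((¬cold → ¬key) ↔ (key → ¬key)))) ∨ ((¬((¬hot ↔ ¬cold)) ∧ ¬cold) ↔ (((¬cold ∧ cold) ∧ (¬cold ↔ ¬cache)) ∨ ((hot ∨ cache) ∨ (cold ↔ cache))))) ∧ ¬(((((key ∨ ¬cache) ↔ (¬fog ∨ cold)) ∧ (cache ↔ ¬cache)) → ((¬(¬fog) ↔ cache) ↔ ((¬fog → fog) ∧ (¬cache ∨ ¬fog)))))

The conjunct ¬(((((key ∨ ¬cache) ↔ (¬fog ∨ cold)) ∧ (cache ↔ ¬cache)) → ((¬(¬fog) ↔ cache) ↔ ((¬fog → fog) ∧ (¬cache ∨ ¬fog))))) is unsatisfiable on its own:
  cache = True: this becomes ¬((False → (¬(¬fog) ↔ ((¬fog → fog) ∧ ¬fog)))) = False.
  cache = False: this becomes ¬((False → (¬fog ↔ (¬fog → fog)))) = False.
So the whole conjunction is unsatisfiable.

The formula is unsatisfiable.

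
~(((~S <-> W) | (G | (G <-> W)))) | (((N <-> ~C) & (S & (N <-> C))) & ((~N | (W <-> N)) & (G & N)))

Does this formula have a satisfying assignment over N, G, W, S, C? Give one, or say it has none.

N = True, G = False, W = True, S = True, C = True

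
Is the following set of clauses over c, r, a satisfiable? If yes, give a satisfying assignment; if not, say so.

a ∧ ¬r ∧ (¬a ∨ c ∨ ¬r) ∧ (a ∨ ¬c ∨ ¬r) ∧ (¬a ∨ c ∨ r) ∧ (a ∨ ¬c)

c: True; r: False; a: True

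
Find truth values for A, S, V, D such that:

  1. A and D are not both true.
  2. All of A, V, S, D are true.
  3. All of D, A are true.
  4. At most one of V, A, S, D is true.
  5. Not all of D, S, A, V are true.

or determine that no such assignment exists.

Case S = True:
  (2) forces A = True.
  Constraint (4) is violated (A=T, S=T) — contradiction.
Case S = False:
  Constraint (2) is violated (S=F) — contradiction.
Both cases fail — unsatisfiable.

Unsatisfiable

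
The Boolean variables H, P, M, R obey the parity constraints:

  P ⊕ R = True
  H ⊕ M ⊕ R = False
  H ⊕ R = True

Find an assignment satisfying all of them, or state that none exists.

H = True, P = True, M = True, R = False

P ⊕ R = T ⊕ F = True ✓
H ⊕ M ⊕ R = T ⊕ T ⊕ F = False ✓
H ⊕ R = T ⊕ F = True ✓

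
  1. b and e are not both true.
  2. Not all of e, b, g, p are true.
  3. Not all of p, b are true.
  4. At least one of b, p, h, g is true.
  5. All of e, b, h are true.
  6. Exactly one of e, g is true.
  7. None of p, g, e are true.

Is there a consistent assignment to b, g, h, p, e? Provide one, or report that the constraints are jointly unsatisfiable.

Case e = True:
  Constraint (7) is violated (e=T) — contradiction.
Case e = False:
  Constraint (5) is violated (e=F) — contradiction.
Both cases fail — unsatisfiable.

Unsatisfiable — no assignment works.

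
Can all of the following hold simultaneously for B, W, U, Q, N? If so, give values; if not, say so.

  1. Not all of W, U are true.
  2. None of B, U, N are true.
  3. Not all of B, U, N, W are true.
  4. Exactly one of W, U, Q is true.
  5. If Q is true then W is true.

B = False; W = True; U = False; Q = False; N = False

  (1) {W, U}: 1/2 true — not all ✓
  (2) {B, U, N}: 0 true — none ✓
  (3) {B, U, N, W}: 1/4 true — not all ✓
  (4) {W, U, Q}: 1 true — exactly one ✓
  (5) Q=F ⇒ W: vacuous ✓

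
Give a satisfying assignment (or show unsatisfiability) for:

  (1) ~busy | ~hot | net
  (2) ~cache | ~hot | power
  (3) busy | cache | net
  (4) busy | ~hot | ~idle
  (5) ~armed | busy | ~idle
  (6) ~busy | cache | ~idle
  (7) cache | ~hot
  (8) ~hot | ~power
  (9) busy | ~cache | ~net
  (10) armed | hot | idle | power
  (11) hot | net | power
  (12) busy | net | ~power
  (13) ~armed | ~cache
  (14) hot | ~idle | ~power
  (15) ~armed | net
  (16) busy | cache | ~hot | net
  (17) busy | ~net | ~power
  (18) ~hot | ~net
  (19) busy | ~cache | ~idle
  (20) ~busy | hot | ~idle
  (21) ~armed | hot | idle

idle = False, cache = False, busy = True, hot = False, armed = False, power = True, net = False

Set idle = False.
Set cache = False.
  then (cache | ~hot) forces hot = False.
  then (~armed | hot | idle) forces armed = False.
  then (armed | hot | idle | power) forces power = True.
Try busy = False:
  (busy | cache | net) forces net = True.
  clause (busy | ~net | ~power) is falsified — backtrack.
So busy = True.
Set net = False.
All clauses satisfied.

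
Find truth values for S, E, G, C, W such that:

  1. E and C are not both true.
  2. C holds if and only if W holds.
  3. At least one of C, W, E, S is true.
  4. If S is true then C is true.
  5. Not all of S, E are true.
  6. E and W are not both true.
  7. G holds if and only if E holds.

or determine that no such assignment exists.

S = True, E = False, G = False, C = True, W = True

  (1) E=F, C=T — not both ✓
  (2) C=T, W=T — same ✓
  (3) {C, W, E, S}: 3 true — at least one ✓
  (4) S=T ⇒ C: T ✓
  (5) {S, E}: 1/2 true — not all ✓
  (6) E=F, W=T — not both ✓
  (7) G=F, E=F — same ✓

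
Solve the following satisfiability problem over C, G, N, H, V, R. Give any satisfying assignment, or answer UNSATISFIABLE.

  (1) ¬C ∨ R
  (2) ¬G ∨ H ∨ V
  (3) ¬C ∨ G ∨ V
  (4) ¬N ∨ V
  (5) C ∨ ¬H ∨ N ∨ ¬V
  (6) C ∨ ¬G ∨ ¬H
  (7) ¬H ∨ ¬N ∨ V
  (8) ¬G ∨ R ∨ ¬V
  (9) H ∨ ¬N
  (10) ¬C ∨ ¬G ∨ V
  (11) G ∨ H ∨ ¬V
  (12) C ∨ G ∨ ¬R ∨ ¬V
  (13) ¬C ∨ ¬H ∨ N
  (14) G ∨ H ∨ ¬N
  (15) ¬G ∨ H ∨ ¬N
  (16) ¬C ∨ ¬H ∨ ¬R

C = False; G = False; N = False; H = False; V = False; R = True

Set C = False.
Set G = False.
Set N = False.
Set H = False.
  then (G ∨ H ∨ ¬V) forces V = False.
Set R = True.
All clauses satisfied.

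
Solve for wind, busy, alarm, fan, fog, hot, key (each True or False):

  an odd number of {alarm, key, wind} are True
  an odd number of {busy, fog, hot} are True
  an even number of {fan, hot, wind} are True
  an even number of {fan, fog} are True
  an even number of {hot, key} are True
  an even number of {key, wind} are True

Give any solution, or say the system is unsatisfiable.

wind: True, busy: False, alarm: True, fan: False, fog: False, hot: True, key: True

{alarm, key, wind}: 3 true → odd ✓
{busy, fog, hot}: 1 true → odd ✓
{fan, hot, wind}: 2 true → even ✓
{fan, fog}: 0 true → even ✓
{hot, key}: 2 true → even ✓
{key, wind}: 2 true → even ✓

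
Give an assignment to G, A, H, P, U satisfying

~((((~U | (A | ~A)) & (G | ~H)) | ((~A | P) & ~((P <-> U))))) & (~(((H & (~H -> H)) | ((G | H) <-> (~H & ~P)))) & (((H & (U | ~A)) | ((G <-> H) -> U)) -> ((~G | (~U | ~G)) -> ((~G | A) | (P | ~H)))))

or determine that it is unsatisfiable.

Case H = True: the conjunct ~(((H & (~H -> H)) | ((G | H) <-> (~H & ~P)))) becomes ~((True | False)) = False.
Case H = False: the formula simplifies to ~(((~U | (A | ~A)) | ((~A | P) & ~((P <-> U))))) & ~((G <-> ~P)).
  A = True: the conjunct ~(((~U | (A | ~A)) | ((~A | P) & ~((P <-> U))))) becomes ~((True | (P & ~((P <-> U))))) = False.
  A = False: the conjunct ~(((~U | (A | ~A)) | ((~A | P) & ~((P <-> U))))) becomes ~((True | ~((P <-> U)))) = False.
Both cases fail — unsatisfiable.

Unsatisfiable — no assignment works.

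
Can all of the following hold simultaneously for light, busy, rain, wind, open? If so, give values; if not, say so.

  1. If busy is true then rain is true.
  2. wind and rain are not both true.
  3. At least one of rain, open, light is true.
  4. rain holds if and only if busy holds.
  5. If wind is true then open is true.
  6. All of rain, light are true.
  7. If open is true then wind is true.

light = True; busy = True; rain = True; wind = False; open = False

  (1) busy=T ⇒ rain: T ✓
  (2) wind=F, rain=T — not both ✓
  (3) {rain, open, light}: 2 true — at least one ✓
  (4) rain=T, busy=T — same ✓
  (5) wind=F ⇒ open: vacuous ✓
  (6) {rain, light}: all 2 true ✓
  (7) open=F ⇒ wind: vacuous ✓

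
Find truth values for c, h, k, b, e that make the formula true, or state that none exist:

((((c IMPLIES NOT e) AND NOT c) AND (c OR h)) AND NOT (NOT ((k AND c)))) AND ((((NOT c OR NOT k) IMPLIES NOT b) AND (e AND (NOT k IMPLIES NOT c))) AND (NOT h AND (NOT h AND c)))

Unsatisfiable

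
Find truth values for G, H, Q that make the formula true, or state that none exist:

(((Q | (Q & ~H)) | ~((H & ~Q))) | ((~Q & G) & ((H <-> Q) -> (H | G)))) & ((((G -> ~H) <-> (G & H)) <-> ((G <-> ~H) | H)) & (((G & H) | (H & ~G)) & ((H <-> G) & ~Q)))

The formula is unsatisfiable.

Case H = True: the formula simplifies to ((Q | ~(~Q)) | (~Q & G)) & ((~G <-> G) & ((G | ~G) & (G & ~Q))).
  G = True: the conjunct ~G <-> G becomes ~True <-> True = False.
  G = False: the conjunct ~G <-> G becomes ~False <-> False = False.
Case H = False: the conjunct (G & H) | (H & ~G) becomes (G & False) | (False & ~G) = False.
Both cases fail — unsatisfiable.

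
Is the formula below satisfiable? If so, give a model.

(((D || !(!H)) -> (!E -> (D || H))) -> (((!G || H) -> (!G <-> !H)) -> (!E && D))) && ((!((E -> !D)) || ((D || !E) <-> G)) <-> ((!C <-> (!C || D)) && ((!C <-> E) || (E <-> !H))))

D=T, H=F, G=F, E=F, C=T

  ((D || !(!H)) -> (!E -> (D || H))) -> (((!G || H) -> (!G <-> !H)) -> (!E && D)) = True
    (D || !(!H)) -> (!E -> (D || H)) = True
      D || !(!H) = True
        !(!H) = False
          !H = True
      !E -> (D || H) = True
        !E = True
        D || H = True
    ((!G || H) -> (!G <-> !H)) -> (!E && D) = True
      (!G || H) -> (!G <-> !H) = True
        !G || H = True
          !G = True
        !G <-> !H = True
          !G = True
          !H = True
      !E && D = True
        !E = True
  (!((E -> !D)) || ((D || !E) <-> G)) <-> ((!C <-> (!C || D)) && ((!C <-> E) || (E <-> !H))) = True
    !((E -> !D)) || ((D || !E) <-> G) = False
      !((E -> !D)) = False
        E -> !D = True
          !D = False
      (D || !E) <-> G = False
        D || !E = True
          !E = True
    (!C <-> (!C || D)) && ((!C <-> E) || (E <-> !H)) = False
      !C <-> (!C || D) = False
        !C = False
        !C || D = True
          !C = False
      (!C <-> E) || (E <-> !H) = True
        !C <-> E = True
          !C = False
        E <-> !H = False
          !H = True
Both conjuncts True, so the formula holds.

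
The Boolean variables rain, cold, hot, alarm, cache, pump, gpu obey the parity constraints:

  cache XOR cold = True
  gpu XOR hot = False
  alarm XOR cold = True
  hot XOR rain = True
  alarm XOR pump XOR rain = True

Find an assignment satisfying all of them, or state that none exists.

rain = False; cold = True; hot = True; alarm = False; cache = False; pump = True; gpu = True

cache XOR cold = F XOR T = True ✓
gpu XOR hot = T XOR T = False ✓
alarm XOR cold = F XOR T = True ✓
hot XOR rain = T XOR F = True ✓
alarm XOR pump XOR rain = F XOR T XOR F = True ✓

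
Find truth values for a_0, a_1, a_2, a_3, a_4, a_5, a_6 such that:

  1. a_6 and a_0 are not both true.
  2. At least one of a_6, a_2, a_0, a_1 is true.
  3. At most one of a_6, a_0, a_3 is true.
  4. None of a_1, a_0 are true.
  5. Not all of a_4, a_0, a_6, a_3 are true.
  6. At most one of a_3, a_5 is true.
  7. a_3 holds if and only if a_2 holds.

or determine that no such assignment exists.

a_0: False, a_1: False, a_2: True, a_3: True, a_4: False, a_5: False, a_6: False

  (1) a_6=F, a_0=F — not both ✓
  (2) {a_6, a_2, a_0, a_1}: 1 true — at least one ✓
  (3) {a_6, a_0, a_3}: 1 true — at most one ✓
  (4) {a_1, a_0}: 0 true — none ✓
  (5) {a_4, a_0, a_6, a_3}: 1/4 true — not all ✓
  (6) {a_3, a_5}: 1 true — at most one ✓
  (7) a_3=T, a_2=T — same ✓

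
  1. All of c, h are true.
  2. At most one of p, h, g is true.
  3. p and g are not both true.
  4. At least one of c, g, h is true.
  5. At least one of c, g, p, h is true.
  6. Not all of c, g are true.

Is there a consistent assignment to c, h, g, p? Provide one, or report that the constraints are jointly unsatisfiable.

c=T, h=T, g=F, p=F

  (1) {c, h}: all 2 true ✓
  (2) {p, h, g}: 1 true — at most one ✓
  (3) p=F, g=F — not both ✓
  (4) {c, g, h}: 2 true — at least one ✓
  (5) {c, g, p, h}: 2 true — at least one ✓
  (6) {c, g}: 1/2 true — not all ✓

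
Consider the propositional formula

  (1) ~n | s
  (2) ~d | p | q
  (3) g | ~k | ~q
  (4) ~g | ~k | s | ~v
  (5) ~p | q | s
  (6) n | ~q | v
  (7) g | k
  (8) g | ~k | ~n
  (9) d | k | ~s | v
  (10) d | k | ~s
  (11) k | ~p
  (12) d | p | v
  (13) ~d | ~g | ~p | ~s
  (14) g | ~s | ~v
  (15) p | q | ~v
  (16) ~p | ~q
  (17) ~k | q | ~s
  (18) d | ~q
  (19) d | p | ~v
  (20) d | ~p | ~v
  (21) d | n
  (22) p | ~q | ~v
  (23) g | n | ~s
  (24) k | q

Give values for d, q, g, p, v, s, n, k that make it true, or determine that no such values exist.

Try d = False:
  (d | ~q) forces q = False.
  (d | n) forces n = True.
  (~n | s) forces s = True.
  (d | k | ~s) forces k = True.
  clause (~k | q | ~s) is falsified — backtrack.
So d = True.
Set q = True.
  then (~p | ~q) forces p = False.
  then (p | ~q | ~v) forces v = False.
  then (n | ~q | v) forces n = True.
  then (~n | s) forces s = True.
Set g = True.
Set k = False.
All clauses satisfied.

d = True, q = True, g = True, p = False, v = False, s = True, n = True, k = False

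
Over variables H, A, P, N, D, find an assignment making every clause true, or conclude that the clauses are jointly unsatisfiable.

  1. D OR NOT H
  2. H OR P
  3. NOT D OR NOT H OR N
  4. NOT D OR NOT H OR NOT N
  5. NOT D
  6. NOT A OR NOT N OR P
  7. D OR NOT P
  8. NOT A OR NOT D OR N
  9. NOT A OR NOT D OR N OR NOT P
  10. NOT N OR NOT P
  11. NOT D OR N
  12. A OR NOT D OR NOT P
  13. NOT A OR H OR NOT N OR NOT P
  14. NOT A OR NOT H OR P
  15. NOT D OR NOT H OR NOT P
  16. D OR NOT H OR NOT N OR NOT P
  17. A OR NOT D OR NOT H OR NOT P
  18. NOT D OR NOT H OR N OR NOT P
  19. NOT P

Unsatisfiable — no assignment works.

Case H = True:
  (D OR NOT H) forces D = True.
  Clause (NOT D) is falsified — contradiction.
Case H = False:
  (H OR P) forces P = True.
  Clause (NOT P) is falsified — contradiction.
Both cases fail, so the formula is unsatisfiable.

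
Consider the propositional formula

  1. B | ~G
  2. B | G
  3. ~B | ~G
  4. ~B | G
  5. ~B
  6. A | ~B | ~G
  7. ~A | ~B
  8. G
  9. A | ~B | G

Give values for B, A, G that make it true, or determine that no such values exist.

No satisfying assignment exists.

Case B = True:
  Clause (~B) is falsified — contradiction.
Case B = False:
  (B | ~G) forces G = False.
  Clause (B | G) is falsified — contradiction.
Both cases fail, so the formula is unsatisfiable.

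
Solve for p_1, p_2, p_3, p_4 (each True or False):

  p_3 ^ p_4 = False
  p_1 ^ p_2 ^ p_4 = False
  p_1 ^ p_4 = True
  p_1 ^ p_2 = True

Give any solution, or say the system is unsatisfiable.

p_1 = False; p_2 = True; p_3 = True; p_4 = True

p_3 ^ p_4 = T ^ T = False ✓
p_1 ^ p_2 ^ p_4 = F ^ T ^ T = False ✓
p_1 ^ p_4 = F ^ T = True ✓
p_1 ^ p_2 = F ^ T = True ✓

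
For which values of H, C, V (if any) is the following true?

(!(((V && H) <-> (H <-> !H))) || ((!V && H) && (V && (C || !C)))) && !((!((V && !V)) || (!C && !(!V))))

The conjunct !((!((V && !V)) || (!C && !(!V)))) is unsatisfiable on its own:
  C=F, V=F: evaluates to False.
  C=F, V=T: evaluates to False.
  C=T, V=F: evaluates to False.
  C=T, V=T: evaluates to False.
So the whole conjunction is unsatisfiable.

Unsatisfiable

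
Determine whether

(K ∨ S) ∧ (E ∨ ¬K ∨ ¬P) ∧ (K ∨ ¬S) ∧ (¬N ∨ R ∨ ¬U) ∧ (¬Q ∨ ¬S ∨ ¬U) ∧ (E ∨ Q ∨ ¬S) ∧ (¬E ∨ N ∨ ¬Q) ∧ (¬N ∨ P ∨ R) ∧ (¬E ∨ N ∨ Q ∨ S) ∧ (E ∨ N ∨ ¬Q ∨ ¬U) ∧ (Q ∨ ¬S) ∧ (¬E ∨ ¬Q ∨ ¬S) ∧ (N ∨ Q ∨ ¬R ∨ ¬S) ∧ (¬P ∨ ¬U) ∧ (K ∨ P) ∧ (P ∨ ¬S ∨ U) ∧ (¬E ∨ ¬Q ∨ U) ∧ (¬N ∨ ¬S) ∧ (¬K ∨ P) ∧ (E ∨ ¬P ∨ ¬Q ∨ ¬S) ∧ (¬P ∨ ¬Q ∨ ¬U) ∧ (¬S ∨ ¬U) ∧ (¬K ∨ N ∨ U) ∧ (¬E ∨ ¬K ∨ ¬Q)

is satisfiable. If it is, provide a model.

N=T; Q=F; P=T; K=T; E=T; U=F; R=F; S=F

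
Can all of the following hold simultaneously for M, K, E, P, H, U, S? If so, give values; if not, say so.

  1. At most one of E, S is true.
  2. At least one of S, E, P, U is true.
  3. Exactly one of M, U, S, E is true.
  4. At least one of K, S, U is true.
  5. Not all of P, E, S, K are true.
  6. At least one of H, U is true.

M = False, K = False, E = False, P = True, H = False, U = True, S = False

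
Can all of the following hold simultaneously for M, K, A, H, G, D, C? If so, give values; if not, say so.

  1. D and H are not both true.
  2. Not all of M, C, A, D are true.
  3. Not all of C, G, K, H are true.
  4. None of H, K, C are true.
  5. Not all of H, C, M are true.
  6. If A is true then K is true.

M=F, K=F, A=F, H=F, G=F, D=T, C=F

  (1) D=T, H=F — not both ✓
  (2) {M, C, A, D}: 1/4 true — not all ✓
  (3) {C, G, K, H}: 0/4 true — not all ✓
  (4) {H, K, C}: 0 true — none ✓
  (5) {H, C, M}: 0/3 true — not all ✓
  (6) A=F ⇒ K: vacuous ✓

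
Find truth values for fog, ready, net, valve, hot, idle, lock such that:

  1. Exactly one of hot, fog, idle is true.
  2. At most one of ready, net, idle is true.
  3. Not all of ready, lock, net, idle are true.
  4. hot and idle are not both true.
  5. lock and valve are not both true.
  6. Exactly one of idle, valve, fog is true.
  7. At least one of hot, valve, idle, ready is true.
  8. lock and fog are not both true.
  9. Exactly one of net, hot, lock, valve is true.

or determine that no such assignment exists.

fog = False, ready = False, net = False, valve = False, hot = False, idle = True, lock = True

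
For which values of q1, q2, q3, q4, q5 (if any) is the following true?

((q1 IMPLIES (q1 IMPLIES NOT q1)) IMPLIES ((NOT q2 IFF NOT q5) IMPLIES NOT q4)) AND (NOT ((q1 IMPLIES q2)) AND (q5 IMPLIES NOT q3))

q1: True; q2: False; q3: False; q4: False; q5: True

  (q1 IMPLIES (q1 IMPLIES NOT q1)) IMPLIES ((NOT q2 IFF NOT q5) IMPLIES NOT q4) = True
    q1 IMPLIES (q1 IMPLIES NOT q1) = False
      q1 IMPLIES NOT q1 = False
        NOT q1 = False
    (NOT q2 IFF NOT q5) IMPLIES NOT q4 = True
      NOT q2 IFF NOT q5 = False
        NOT q2 = True
        NOT q5 = False
      NOT q4 = True
  NOT ((q1 IMPLIES q2)) AND (q5 IMPLIES NOT q3) = True
    NOT ((q1 IMPLIES q2)) = True
      q1 IMPLIES q2 = False
    q5 IMPLIES NOT q3 = True
      NOT q3 = True
Both conjuncts True, so the formula holds.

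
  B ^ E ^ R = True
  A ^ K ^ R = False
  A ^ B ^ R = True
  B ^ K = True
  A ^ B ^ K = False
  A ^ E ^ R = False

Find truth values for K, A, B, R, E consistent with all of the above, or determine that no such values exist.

K=T; A=T; B=F; R=F; E=T

B ^ E ^ R = F ^ T ^ F = True ✓
A ^ K ^ R = T ^ T ^ F = False ✓
A ^ B ^ R = T ^ F ^ F = True ✓
B ^ K = F ^ T = True ✓
A ^ B ^ K = T ^ F ^ T = False ✓
A ^ E ^ R = T ^ T ^ F = False ✓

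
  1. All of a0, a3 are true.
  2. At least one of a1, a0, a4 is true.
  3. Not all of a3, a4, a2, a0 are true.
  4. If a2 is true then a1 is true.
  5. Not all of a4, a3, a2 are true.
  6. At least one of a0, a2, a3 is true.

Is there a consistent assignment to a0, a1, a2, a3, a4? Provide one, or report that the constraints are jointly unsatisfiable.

a0: True, a1: True, a2: True, a3: True, a4: False

  (1) {a0, a3}: all 2 true ✓
  (2) {a1, a0, a4}: 2 true — at least one ✓
  (3) {a3, a4, a2, a0}: 3/4 true — not all ✓
  (4) a2=T ⇒ a1: T ✓
  (5) {a4, a3, a2}: 2/3 true — not all ✓
  (6) {a0, a2, a3}: 3 true — at least one ✓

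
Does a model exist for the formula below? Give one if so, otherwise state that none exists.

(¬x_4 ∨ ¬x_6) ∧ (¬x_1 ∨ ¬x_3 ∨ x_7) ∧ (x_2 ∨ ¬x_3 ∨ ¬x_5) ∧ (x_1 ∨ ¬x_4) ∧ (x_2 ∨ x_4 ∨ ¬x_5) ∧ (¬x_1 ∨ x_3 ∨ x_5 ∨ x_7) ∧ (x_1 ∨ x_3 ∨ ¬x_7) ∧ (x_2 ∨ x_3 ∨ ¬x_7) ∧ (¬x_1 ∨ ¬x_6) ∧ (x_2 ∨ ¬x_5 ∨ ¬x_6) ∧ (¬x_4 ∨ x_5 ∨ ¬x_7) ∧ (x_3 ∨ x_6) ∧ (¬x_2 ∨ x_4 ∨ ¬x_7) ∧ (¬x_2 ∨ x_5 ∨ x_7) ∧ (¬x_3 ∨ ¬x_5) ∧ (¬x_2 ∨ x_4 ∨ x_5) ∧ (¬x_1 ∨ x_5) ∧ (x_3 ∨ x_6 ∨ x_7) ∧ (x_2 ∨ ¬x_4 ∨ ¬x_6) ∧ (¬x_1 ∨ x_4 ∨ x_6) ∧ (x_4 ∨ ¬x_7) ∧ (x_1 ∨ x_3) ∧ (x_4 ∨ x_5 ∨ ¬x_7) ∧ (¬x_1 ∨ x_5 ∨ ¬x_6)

x_1: False, x_2: False, x_3: True, x_4: False, x_5: False, x_6: False, x_7: False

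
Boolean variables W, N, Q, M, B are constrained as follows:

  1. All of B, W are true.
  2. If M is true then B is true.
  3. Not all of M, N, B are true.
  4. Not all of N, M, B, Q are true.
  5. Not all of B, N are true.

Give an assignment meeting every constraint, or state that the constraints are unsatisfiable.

W=T, N=F, Q=F, M=T, B=T

  (1) {B, W}: all 2 true ✓
  (2) M=T ⇒ B: T ✓
  (3) {M, N, B}: 2/3 true — not all ✓
  (4) {N, M, B, Q}: 2/4 true — not all ✓
  (5) {B, N}: 1/2 true — not all ✓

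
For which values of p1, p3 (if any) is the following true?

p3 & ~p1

p1=F; p3=T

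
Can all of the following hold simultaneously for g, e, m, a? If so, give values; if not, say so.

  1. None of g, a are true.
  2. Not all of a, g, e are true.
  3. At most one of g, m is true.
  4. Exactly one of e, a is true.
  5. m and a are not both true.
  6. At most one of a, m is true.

g: False, e: True, m: True, a: False

  (1) {g, a}: 0 true — none ✓
  (2) {a, g, e}: 1/3 true — not all ✓
  (3) {g, m}: 1 true — at most one ✓
  (4) {e, a}: 1 true — exactly one ✓
  (5) m=T, a=F — not both ✓
  (6) {a, m}: 1 true — at most one ✓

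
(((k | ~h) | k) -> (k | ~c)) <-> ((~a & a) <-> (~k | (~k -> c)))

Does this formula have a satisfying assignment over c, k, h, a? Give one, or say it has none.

c=T, k=F, h=F, a=F

  (((k | ~h) | k) -> (k | ~c)) <-> ((~a & a) <-> (~k | (~k -> c))) = True
    ((k | ~h) | k) -> (k | ~c) = False
      (k | ~h) | k = True
        k | ~h = True
          ~h = True
      k | ~c = False
        ~c = False
    (~a & a) <-> (~k | (~k -> c)) = False
      ~a & a = False
        ~a = True
      ~k | (~k -> c) = True
        ~k = True
        ~k -> c = True
          ~k = True
The formula evaluates to True.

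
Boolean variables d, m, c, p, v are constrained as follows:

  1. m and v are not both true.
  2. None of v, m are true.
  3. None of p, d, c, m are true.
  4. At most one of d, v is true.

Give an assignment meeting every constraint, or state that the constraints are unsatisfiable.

d = False, m = False, c = False, p = False, v = False

  (1) m=F, v=F — not both ✓
  (2) {v, m}: 0 true — none ✓
  (3) {p, d, c, m}: 0 true — none ✓
  (4) {d, v}: 0 true — at most one ✓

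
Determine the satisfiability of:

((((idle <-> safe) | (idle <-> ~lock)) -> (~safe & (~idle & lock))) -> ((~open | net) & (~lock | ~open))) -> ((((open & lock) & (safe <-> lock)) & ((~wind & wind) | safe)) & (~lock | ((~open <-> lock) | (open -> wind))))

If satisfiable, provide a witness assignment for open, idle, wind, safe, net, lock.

open=T; idle=T; wind=T; safe=F; net=F; lock=T

  ((((idle <-> safe) | (idle <-> ~lock)) -> (~safe & (~idle & lock))) -> ((~open | net) & (~lock | ~open))) -> ((((open & lock) & (safe <-> lock)) & ((~wind & wind) | safe)) & (~lock | ((~open <-> lock) | (open -> wind)))) = True
    (((idle <-> safe) | (idle <-> ~lock)) -> (~safe & (~idle & lock))) -> ((~open | net) & (~lock | ~open)) = False
      ((idle <-> safe) | (idle <-> ~lock)) -> (~safe & (~idle & lock)) = True
        (idle <-> safe) | (idle <-> ~lock) = False
          idle <-> safe = False
          idle <-> ~lock = False
            ~lock = False
        ~safe & (~idle & lock) = False
          ~safe = True
          ~idle & lock = False
            ~idle = False
      (~open | net) & (~lock | ~open) = False
        ~open | net = False
          ~open = False
        ~lock | ~open = False
          ~lock = False
          ~open = False
    (((open & lock) & (safe <-> lock)) & ((~wind & wind) | safe)) & (~lock | ((~open <-> lock) | (open -> wind))) = False
      ((open & lock) & (safe <-> lock)) & ((~wind & wind) | safe) = False
        (open & lock) & (safe <-> lock) = False
          open & lock = True
          safe <-> lock = False
        (~wind & wind) | safe = False
          ~wind & wind = False
            ~wind = False
      ~lock | ((~open <-> lock) | (open -> wind)) = True
        ~lock = False
        (~open <-> lock) | (open -> wind) = True
          ~open <-> lock = False
            ~open = False
          open -> wind = True
The formula evaluates to True.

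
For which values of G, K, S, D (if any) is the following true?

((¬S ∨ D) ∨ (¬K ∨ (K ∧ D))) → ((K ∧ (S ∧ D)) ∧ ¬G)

G = True, K = True, S = True, D = False

  ((¬S ∨ D) ∨ (¬K ∨ (K ∧ D))) → ((K ∧ (S ∧ D)) ∧ ¬G) = True
    (¬S ∨ D) ∨ (¬K ∨ (K ∧ D)) = False
      ¬S ∨ D = False
        ¬S = False
      ¬K ∨ (K ∧ D) = False
        ¬K = False
        K ∧ D = False
    (K ∧ (S ∧ D)) ∧ ¬G = False
      K ∧ (S ∧ D) = False
        S ∧ D = False
      ¬G = False
The formula evaluates to True.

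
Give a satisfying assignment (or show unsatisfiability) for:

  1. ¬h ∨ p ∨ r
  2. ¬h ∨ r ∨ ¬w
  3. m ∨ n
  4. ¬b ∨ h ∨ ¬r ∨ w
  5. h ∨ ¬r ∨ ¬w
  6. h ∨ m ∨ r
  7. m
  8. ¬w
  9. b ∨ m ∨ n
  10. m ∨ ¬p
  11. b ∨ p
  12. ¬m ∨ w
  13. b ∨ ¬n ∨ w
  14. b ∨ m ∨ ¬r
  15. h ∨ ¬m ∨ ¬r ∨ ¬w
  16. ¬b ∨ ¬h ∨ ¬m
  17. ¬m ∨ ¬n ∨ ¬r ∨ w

Unsatisfiable — no assignment works.

Case m = True:
  (¬w) forces w = False.
  Clause (¬m ∨ w) is falsified — contradiction.
Case m = False:
  Clause (m) is falsified — contradiction.
Both cases fail, so the formula is unsatisfiable.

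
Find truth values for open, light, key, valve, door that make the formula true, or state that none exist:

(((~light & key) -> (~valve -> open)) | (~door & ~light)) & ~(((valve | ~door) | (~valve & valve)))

open = False, light = True, key = True, valve = False, door = True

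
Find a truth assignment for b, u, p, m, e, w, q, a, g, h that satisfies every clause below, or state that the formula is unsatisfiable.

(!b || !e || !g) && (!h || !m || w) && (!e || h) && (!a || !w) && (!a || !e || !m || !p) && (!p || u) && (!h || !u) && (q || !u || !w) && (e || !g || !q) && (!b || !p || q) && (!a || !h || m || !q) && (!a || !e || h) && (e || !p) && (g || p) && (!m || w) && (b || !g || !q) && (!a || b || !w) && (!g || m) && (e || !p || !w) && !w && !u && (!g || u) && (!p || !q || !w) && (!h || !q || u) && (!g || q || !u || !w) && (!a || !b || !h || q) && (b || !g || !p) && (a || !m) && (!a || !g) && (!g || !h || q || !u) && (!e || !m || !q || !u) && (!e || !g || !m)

Case u = True:
  Clause (!u) is falsified — contradiction.
Case u = False:
  (!p || u) forces p = False.
  (g || p) forces g = True.
  Clause (!g || u) is falsified — contradiction.
Both cases fail, so the formula is unsatisfiable.

The formula is unsatisfiable.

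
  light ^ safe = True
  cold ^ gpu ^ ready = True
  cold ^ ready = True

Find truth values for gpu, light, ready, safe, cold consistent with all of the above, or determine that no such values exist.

gpu = False; light = False; ready = True; safe = True; cold = False

light ^ safe = F ^ T = True ✓
cold ^ gpu ^ ready = F ^ F ^ T = True ✓
cold ^ ready = F ^ T = True ✓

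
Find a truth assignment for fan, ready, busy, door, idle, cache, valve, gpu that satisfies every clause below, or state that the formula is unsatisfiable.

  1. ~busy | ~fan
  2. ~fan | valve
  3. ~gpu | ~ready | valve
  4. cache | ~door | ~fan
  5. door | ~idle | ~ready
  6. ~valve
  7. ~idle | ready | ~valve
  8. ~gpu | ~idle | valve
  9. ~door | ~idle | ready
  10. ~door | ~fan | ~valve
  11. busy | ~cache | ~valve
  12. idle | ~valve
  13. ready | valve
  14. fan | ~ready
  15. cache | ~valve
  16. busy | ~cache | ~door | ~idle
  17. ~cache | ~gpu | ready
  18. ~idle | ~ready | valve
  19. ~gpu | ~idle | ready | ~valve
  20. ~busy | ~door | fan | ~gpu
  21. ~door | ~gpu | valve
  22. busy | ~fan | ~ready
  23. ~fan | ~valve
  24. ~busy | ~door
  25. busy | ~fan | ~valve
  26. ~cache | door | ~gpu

Unsatisfiable — no assignment works.

Case valve = True:
  Clause (~valve) is falsified — contradiction.
Case valve = False:
  (~fan | valve) forces fan = False.
  (ready | valve) forces ready = True.
  Clause (fan | ~ready) is falsified — contradiction.
Both cases fail, so the formula is unsatisfiable.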